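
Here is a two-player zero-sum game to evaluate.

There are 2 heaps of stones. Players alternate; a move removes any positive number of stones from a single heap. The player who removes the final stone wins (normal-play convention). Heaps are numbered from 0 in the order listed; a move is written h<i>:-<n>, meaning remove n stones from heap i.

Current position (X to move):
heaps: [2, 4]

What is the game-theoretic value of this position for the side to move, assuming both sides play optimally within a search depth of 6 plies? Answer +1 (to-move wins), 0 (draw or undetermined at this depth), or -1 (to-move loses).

value((2,4), X) = +1

ply 1, X at (2,4) | h0:-1=-1→(1,4); h0:-2=-1→(0,4); h1:-1=-1→(2,3); h1:-2=+1→(2,2)*; h1:-3=-1→(2,1); h1:-4=-1→(2,0)
ply 2, O at (2,2) | h0:-1=-1→(1,2)*; h0:-2=-1→(0,2); h1:-1=-1→(2,1); h1:-2=-1→(2,0)
ply 3, X at (1,2) | h0:-1=-1→(0,2); h1:-1=+1→(1,1)*; h1:-2=-1→(1,0)
ply 4, O at (1,1) | h0:-1=-1→(0,1)*; h1:-1=-1→(1,0)
ply 5, X at (0,1) | h1:-1=+1→(0,0)*
ply 6: (0,0) is terminal -1 (O); from (2,4) depth 6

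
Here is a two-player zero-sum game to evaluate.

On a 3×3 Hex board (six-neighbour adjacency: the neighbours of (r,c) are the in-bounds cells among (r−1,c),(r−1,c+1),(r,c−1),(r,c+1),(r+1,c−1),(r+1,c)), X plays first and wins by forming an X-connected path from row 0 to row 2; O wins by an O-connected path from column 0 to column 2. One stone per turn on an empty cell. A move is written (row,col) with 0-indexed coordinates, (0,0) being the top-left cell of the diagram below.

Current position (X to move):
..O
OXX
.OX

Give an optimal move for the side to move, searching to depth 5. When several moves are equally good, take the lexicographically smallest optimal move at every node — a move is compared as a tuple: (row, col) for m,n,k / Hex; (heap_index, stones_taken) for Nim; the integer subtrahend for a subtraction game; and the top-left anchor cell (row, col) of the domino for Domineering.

X's best at [..O/OXX/.OX]: (0,1)

ply 1, X at ..O/OXX/.OX | (0,0)=-1→X.O/OXX/.OX; (0,1)=+1→.XO/OXX/.OX*; (2,0)=-1→..O/OXX/XOX
ply 2: .XO/OXX/.OX is terminal -1 (O); from ..O/OXX/.OX depth 5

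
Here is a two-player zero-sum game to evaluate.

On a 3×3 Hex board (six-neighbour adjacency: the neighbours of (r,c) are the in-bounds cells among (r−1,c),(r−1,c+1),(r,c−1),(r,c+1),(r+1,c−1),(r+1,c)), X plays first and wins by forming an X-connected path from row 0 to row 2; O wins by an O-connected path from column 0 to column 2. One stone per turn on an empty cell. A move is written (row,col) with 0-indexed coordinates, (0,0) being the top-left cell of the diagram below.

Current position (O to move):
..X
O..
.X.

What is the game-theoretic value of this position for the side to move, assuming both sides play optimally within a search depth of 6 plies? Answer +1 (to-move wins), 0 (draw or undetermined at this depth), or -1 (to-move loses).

p1 O@[..X/O../.X.]: (0,0)[O.X/O../.X.]-1* (0,1)[.OX/O../.X.]-1 (1,1)[..X/OO./.X.]-1 (1,2)[..X/O.O/.X.]-1 (2,0)[..X/O../OX.]-1 (2,2)[..X/O../.XO]-1
p2 X@[O.X/O../.X.]: (0,1)[OXX/O../.X.]+1* (1,1)[O.X/OX./.X.]+1 (1,2)[O.X/O.X/.X.]+1 (2,0)[O.X/O../XX.]+1 (2,2)[O.X/O../.XX]+1
p3 O@[OXX/O../.X.]: (1,1)[OXX/OO./.X.]-1* (1,2)[OXX/O.O/.X.]-1 (2,0)[OXX/O../OX.]-1 (2,2)[OXX/O../.XO]-1
p4 X@[OXX/OO./.X.]: (1,2)[OXX/OOX/.X.]+1* (2,0)[OXX/OO./XX.]-1 (2,2)[OXX/OO./.XX]-1
p5 O@[OXX/OOX/.X.] terminal -1; root [..X/O../.X.] d6

value(..X/O../.X., O) = -1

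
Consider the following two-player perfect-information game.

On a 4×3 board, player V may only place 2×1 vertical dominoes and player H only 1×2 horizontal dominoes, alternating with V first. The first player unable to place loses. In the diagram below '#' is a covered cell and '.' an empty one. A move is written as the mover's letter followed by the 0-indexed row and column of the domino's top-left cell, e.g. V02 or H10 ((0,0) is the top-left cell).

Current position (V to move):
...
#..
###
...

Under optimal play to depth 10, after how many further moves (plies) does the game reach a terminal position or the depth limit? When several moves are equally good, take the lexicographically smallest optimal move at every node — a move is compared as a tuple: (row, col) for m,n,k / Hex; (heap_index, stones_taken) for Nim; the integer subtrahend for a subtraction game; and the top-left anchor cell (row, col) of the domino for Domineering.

[.../#../###/...] V move#1: V01:+1/.#./##./###/...*, V02:-1/..#/#.#/###/...
[.#./##./###/...] H move#2: H30:-1/.#./##./###/##.*, H31:-1/.#./##./###/.##
[.#./##./###/##.] V move#3: V02:+1/.##/###/###/##.*
[.##/###/###/##.] end (terminal -1, H#4); searched .../#../###/... to 10

PV length from [.../#../###/...]: 3 plies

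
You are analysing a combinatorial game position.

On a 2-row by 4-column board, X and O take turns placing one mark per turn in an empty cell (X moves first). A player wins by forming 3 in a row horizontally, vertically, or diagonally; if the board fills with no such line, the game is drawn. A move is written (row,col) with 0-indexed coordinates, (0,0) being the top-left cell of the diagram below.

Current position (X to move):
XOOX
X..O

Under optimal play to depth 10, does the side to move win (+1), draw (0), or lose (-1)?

[XOOX/X..O] X move#1: (1,1):+0/XOOX/XX.O*, (1,2):+0/XOOX/X.XO
[XOOX/XX.O] O move#2: (1,2):+0/XOOX/XXOO*
[XOOX/XXOO] end (terminal +0, X#3); searched XOOX/X..O to 10

value(XOOX/X..O, X) = 0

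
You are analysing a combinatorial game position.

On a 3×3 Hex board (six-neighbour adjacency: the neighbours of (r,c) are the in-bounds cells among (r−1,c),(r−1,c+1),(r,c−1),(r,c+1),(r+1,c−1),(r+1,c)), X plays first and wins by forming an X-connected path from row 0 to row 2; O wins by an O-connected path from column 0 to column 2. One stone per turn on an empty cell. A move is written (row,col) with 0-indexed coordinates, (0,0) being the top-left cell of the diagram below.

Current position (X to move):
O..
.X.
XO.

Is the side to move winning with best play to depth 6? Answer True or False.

p1 X@[O../.X./XO.]: (0,1)[OX./.X./XO.]+1* (0,2)[O.X/.X./XO.]+1 (1,0)[O../XX./XO.]+1 (1,2)[O../.XX/XO.]+1 (2,2)[O../.X./XOX]+1
p2 O@[OX./.X./XO.] terminal -1; root [O../.X./XO.] d6

X winning at [O../.X./XO.]: True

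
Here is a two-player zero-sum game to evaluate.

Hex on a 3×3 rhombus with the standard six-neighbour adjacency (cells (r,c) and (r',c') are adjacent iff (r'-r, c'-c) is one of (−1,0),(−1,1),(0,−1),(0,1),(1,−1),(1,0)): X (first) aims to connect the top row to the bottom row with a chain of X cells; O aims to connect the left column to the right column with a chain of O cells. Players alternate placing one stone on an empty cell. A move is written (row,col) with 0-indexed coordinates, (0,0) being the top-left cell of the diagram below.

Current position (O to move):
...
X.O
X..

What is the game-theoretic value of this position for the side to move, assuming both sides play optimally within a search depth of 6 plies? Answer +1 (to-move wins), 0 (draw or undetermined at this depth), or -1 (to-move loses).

value(.../X.O/X.., O) = -1

[.../X.O/X..] O move#1: (0,0):-1/O../X.O/X..*, (0,1):-1/.O./X.O/X.., (0,2):-1/..O/X.O/X.., (1,1):-1/.../XOO/X.., (2,1):-1/.../X.O/XO., (2,2):-1/.../X.O/X.O
[O../X.O/X..] X move#2: (0,1):+1/OX./X.O/X..*, (0,2):+1/O.X/X.O/X.., (1,1):+1/O../XXO/X.., (2,1):-1/O../X.O/XX., (2,2):-1/O../X.O/X.X
[OX./X.O/X..] end (terminal -1, O#3); searched .../X.O/X.. to 6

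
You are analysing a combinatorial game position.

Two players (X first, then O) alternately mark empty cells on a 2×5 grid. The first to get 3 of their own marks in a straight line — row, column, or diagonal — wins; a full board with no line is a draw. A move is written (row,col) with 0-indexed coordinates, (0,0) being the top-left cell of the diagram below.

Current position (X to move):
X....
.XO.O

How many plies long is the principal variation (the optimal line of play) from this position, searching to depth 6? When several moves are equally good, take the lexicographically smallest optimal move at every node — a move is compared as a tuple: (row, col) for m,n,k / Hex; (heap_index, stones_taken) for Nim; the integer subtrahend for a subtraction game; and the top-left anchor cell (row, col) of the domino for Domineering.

PV length from [X..../.XO.O]: 6 plies

p1 X@[X..../.XO.O]: (0,1)[XX.../.XO.O]-1 (0,2)[X.X../.XO.O]-1 (0,3)[X..X./.XO.O]-1 (0,4)[X...X/.XO.O]-1 (1,0)[X..../XXO.O]-1 (1,3)[X..../.XOXO]+0*
p2 O@[X..../.XOXO]: (0,1)[XO.../.XOXO]+0* (0,2)[X.O../.XOXO]+0 (0,3)[X..O./.XOXO]+0 (0,4)[X...O/.XOXO]+0 (1,0)[X..../OXOXO]+0
p3 X@[XO.../.XOXO]: (0,2)[XOX../.XOXO]+0* (0,3)[XO.X./.XOXO]+0 (0,4)[XO..X/.XOXO]+0 (1,0)[XO.../XXOXO]+0
p4 O@[XOX../.XOXO]: (0,3)[XOXO./.XOXO]+0* (0,4)[XOX.O/.XOXO]+0 (1,0)[XOX../OXOXO]+0
p5 X@[XOXO./.XOXO]: (0,4)[XOXOX/.XOXO]+0* (1,0)[XOXO./XXOXO]+0
p6 O@[XOXOX/.XOXO]: (1,0)[XOXOX/OXOXO]+0*
p7 X@[XOXOX/OXOXO] terminal +0; root [X..../.XO.O] d6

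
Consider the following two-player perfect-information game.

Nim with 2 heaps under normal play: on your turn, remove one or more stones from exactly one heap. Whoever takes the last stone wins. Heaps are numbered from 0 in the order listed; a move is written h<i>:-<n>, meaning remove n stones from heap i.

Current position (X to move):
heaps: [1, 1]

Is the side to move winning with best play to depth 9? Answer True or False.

ply 1, X at (1,1) | h0:-1=-1→(0,1)*; h1:-1=-1→(1,0)
ply 2, O at (0,1) | h1:-1=+1→(0,0)*
ply 3: (0,0) is terminal -1 (X); from (1,1) depth 9

X winning at [(1,1)]: False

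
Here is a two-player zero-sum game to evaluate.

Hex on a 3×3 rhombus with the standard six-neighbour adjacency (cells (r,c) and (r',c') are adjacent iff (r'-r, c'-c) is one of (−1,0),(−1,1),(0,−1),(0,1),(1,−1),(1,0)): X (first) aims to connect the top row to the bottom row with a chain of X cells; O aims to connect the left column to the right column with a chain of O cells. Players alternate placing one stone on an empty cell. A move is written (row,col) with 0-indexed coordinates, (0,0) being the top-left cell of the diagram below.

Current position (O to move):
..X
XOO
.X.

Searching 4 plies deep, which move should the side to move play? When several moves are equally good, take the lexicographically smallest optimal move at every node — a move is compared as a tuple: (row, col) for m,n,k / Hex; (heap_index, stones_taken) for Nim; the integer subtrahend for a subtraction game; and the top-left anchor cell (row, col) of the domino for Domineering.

p1 O@[..X/XOO/.X.]: (0,0)[O.X/XOO/.X.]+1* (0,1)[.OX/XOO/.X.]+1 (2,0)[..X/XOO/OX.]+1 (2,2)[..X/XOO/.XO]-1
p2 X@[O.X/XOO/.X.]: (0,1)[OXX/XOO/.X.]-1* (2,0)[O.X/XOO/XX.]-1 (2,2)[O.X/XOO/.XX]-1
p3 O@[OXX/XOO/.X.]: (2,0)[OXX/XOO/OX.]+1* (2,2)[OXX/XOO/.XO]-1
p4 X@[OXX/XOO/OX.] terminal -1; root [..X/XOO/.X.] d4

O's best at [..X/XOO/.X.]: (0,0)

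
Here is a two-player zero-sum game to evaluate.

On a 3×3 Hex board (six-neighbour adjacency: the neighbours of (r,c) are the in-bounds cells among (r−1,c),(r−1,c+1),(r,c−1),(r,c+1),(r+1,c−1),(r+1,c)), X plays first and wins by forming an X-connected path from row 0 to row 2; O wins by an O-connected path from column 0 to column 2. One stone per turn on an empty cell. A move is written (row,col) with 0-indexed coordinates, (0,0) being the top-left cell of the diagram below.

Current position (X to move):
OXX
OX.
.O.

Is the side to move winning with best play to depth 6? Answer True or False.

X winning at [OXX/OX./.O.]: True

p1 X@[OXX/OX./.O.]: (1,2)[OXX/OXX/.O.]+1* (2,0)[OXX/OX./XO.]+1 (2,2)[OXX/OX./.OX]+1
p2 O@[OXX/OXX/.O.]: (2,0)[OXX/OXX/OO.]-1* (2,2)[OXX/OXX/.OO]-1
p3 X@[OXX/OXX/OO.]: (2,2)[OXX/OXX/OOX]+1*
p4 O@[OXX/OXX/OOX] terminal -1; root [OXX/OX./.O.] d6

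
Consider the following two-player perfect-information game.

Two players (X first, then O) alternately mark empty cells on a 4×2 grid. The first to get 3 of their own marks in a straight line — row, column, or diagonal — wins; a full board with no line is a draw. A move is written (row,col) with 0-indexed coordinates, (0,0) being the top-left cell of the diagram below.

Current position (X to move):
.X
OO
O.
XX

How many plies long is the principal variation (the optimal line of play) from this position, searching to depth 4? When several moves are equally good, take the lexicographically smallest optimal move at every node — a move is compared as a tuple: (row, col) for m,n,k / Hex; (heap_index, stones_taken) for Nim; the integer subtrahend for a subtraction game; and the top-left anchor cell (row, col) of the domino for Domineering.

p1 X@[.X/OO/O./XX]: (0,0)[XX/OO/O./XX]+0* (2,1)[.X/OO/OX/XX]-1
p2 O@[XX/OO/O./XX]: (2,1)[XX/OO/OO/XX]+0*
p3 X@[XX/OO/OO/XX] terminal +0; root [.X/OO/O./XX] d4

PV length from [.X/OO/O./XX]: 2 plies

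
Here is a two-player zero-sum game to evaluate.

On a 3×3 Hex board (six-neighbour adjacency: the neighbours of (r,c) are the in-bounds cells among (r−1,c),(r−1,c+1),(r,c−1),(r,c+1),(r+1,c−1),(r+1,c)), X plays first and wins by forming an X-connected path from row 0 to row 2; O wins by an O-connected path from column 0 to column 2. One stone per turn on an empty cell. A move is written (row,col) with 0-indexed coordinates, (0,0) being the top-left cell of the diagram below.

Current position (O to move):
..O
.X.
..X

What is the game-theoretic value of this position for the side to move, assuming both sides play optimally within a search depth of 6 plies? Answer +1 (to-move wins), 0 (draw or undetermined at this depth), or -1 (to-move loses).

value(..O/.X./..X, O) = +1

p1 O@[..O/.X./..X]: (0,0)[O.O/.X./..X]-1 (0,1)[.OO/.X./..X]+1* (1,0)[..O/OX./..X]-1 (1,2)[..O/.XO/..X]-1 (2,0)[..O/.X./O.X]-1 (2,1)[..O/.X./.OX]-1
p2 X@[.OO/.X./..X]: (0,0)[XOO/.X./..X]-1* (1,0)[.OO/XX./..X]-1 (1,2)[.OO/.XX/..X]-1 (2,0)[.OO/.X./X.X]-1 (2,1)[.OO/.X./.XX]-1
p3 O@[XOO/.X./..X]: (1,0)[XOO/OX./..X]+1* (1,2)[XOO/.XO/..X]-1 (2,0)[XOO/.X./O.X]-1 (2,1)[XOO/.X./.OX]-1
p4 X@[XOO/OX./..X] terminal -1; root [..O/.X./..X] d6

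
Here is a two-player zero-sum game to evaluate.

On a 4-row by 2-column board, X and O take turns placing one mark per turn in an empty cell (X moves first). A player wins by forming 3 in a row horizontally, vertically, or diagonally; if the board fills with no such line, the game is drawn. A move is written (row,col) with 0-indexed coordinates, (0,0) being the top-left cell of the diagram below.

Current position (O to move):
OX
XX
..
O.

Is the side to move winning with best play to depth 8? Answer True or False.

O winning at [OX/XX/../O.]: False

p1 O@[OX/XX/../O.]: (2,0)[OX/XX/O./O.]-1 (2,1)[OX/XX/.O/O.]+0* (3,1)[OX/XX/../OO]-1
p2 X@[OX/XX/.O/O.]: (2,0)[OX/XX/XO/O.]+0* (3,1)[OX/XX/.O/OX]+0
p3 O@[OX/XX/XO/O.]: (3,1)[OX/XX/XO/OO]+0*
p4 X@[OX/XX/XO/OO] terminal +0; root [OX/XX/../O.] d8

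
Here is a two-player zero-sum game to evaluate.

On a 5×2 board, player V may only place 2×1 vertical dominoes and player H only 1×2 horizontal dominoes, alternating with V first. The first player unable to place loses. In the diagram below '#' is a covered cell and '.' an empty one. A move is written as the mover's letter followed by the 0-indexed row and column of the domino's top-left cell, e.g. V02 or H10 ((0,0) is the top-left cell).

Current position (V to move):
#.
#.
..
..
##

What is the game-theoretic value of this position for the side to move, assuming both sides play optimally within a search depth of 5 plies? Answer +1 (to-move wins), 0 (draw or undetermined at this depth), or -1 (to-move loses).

value(#./#./../../##, V) = +1

[#./#./../../##] V move#1: V01:-1/##/##/../../##, V11:-1/#./##/.#/../##, V20:+1/#./#./#./#./##*, V21:+1/#./#./.#/.#/##
[#./#./#./#./##] end (terminal -1, H#2); searched #./#./../../## to 5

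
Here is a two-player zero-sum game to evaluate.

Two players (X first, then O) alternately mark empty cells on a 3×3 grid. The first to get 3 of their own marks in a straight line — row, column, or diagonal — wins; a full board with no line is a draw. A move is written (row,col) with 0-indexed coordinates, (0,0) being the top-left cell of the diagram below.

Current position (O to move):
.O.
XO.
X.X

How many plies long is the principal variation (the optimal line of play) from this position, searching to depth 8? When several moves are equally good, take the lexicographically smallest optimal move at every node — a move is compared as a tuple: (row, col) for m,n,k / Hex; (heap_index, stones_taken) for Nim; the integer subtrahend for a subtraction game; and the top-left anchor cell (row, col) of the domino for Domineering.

PV length from [.O./XO./X.X]: 1 ply

ply 1, O at .O./XO./X.X | (0,0)=-1→OO./XO./X.X; (0,2)=-1→.OO/XO./X.X; (1,2)=-1→.O./XOO/X.X; (2,1)=+1→.O./XO./XOX*
ply 2: .O./XO./XOX is terminal -1 (X); from .O./XO./X.X depth 8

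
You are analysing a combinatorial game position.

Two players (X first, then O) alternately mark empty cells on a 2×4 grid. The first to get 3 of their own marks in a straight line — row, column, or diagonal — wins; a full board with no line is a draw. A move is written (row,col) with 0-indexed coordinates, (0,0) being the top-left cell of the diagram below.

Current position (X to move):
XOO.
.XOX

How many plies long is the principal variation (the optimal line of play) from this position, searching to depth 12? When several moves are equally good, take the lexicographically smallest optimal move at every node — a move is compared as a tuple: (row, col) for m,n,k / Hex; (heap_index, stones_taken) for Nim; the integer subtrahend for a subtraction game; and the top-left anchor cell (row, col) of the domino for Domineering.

PV length from [XOO./.XOX]: 2 plies

ply 1, X at XOO./.XOX | (0,3)=+0→XOOX/.XOX*; (1,0)=-1→XOO./XXOX
ply 2, O at XOOX/.XOX | (1,0)=+0→XOOX/OXOX*
ply 3: XOOX/OXOX is terminal +0 (X); from XOO./.XOX depth 12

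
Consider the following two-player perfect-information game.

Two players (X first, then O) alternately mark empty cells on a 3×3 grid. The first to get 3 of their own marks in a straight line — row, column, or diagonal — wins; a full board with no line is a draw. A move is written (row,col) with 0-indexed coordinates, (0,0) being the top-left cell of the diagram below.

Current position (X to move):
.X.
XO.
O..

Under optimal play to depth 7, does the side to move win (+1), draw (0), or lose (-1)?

ply 1, X at .X./XO./O.. | (0,0)=-1→XX./XO./O..; (0,2)=+0→.XX/XO./O..*; (1,2)=-1→.X./XOX/O..; (2,1)=-1→.X./XO./OX.; (2,2)=-1→.X./XO./O.X
ply 2, O at .XX/XO./O.. | (0,0)=+0→OXX/XO./O..*; (1,2)=-1→.XX/XOO/O..; (2,1)=-1→.XX/XO./OO.; (2,2)=-1→.XX/XO./O.O
ply 3, X at OXX/XO./O.. | (1,2)=-1→OXX/XOX/O..; (2,1)=-1→OXX/XO./OX.; (2,2)=+0→OXX/XO./O.X*
ply 4, O at OXX/XO./O.X | (1,2)=+0→OXX/XOO/O.X*; (2,1)=-1→OXX/XO./OOX
ply 5, X at OXX/XOO/O.X | (2,1)=+0→OXX/XOO/OXX*
ply 6: OXX/XOO/OXX is terminal +0 (O); from .X./XO./O.. depth 7

value(.X./XO./O.., X) = 0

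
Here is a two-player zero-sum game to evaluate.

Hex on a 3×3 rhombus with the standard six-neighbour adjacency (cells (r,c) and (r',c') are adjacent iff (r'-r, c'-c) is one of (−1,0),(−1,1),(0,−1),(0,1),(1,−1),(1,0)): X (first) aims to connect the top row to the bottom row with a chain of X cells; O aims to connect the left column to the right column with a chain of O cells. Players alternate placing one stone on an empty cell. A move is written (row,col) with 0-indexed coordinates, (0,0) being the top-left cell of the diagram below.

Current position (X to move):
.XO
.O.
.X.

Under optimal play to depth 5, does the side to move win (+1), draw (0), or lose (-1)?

ply 1, X at .XO/.O./.X. | (0,0)=-1→XXO/.O./.X.*; (1,0)=-1→.XO/XO./.X.; (1,2)=-1→.XO/.OX/.X.; (2,0)=-1→.XO/.O./XX.; (2,2)=-1→.XO/.O./.XX
ply 2, O at XXO/.O./.X. | (1,0)=+1→XXO/OO./.X.*; (1,2)=+1→XXO/.OO/.X.; (2,0)=+1→XXO/.O./OX.; (2,2)=+1→XXO/.O./.XO
ply 3: XXO/OO./.X. is terminal -1 (X); from .XO/.O./.X. depth 5

value(.XO/.O./.X., X) = -1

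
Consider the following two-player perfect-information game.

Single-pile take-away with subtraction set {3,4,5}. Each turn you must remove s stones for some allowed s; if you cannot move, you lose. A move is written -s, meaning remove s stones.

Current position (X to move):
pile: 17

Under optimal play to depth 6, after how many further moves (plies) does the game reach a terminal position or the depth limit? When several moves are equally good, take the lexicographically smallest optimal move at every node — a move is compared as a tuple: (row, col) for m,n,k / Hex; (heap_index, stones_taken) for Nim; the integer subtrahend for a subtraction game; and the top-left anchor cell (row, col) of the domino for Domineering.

ply 1, X at 17 | -3=-1→14*; -4=-1→13; -5=-1→12
ply 2, O at 14 | -3=-1→11; -4=+1→10*; -5=+1→9
ply 3, X at 10 | -3=-1→7*; -4=-1→6; -5=-1→5
ply 4, O at 7 | -3=-1→4; -4=-1→3; -5=+1→2*
ply 5: 2 is terminal -1 (X); from 17 depth 6

PV length from [17]: 4 plies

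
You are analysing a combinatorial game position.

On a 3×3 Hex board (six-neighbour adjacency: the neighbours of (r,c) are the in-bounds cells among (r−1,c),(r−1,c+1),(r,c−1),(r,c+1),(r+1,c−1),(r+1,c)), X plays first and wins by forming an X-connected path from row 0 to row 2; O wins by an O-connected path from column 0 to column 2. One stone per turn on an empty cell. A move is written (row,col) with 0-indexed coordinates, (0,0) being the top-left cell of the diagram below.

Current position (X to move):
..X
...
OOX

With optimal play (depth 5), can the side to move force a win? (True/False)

[..X/.../OOX] X move#1: (0,0):-1/X.X/.../OOX, (0,1):-1/.XX/.../OOX, (1,0):-1/..X/X../OOX, (1,1):-1/..X/.X./OOX, (1,2):+1/..X/..X/OOX*
[..X/..X/OOX] end (terminal -1, O#2); searched ..X/.../OOX to 5

X winning at [..X/.../OOX]: True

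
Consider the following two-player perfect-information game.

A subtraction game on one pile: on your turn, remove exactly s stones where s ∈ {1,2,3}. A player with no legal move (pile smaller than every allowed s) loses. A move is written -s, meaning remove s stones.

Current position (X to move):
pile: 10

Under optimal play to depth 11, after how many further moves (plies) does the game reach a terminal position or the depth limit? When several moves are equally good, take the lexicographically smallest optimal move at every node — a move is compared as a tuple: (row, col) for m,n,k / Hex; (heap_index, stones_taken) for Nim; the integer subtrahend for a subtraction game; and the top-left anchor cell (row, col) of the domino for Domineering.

PV length from [10]: 5 plies

[10] X move#1: -1:-1/9, -2:+1/8*, -3:-1/7
[8] O move#2: -1:-1/7*, -2:-1/6, -3:-1/5
[7] X move#3: -1:-1/6, -2:-1/5, -3:+1/4*
[4] O move#4: -1:-1/3*, -2:-1/2, -3:-1/1
[3] X move#5: -1:-1/2, -2:-1/1, -3:+1/0*
[0] end (terminal -1, O#6); searched 10 to 11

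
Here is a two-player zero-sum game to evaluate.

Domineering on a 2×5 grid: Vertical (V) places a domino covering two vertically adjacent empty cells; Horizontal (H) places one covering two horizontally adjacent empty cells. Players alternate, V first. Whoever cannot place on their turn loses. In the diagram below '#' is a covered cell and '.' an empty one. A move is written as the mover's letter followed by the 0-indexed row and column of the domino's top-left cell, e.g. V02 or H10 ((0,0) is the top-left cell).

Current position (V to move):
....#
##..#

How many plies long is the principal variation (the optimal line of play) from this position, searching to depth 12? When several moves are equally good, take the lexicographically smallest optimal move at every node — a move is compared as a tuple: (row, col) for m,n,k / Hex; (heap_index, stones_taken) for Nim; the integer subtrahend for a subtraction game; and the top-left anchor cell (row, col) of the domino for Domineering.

[....#/##..#] V move#1: V02:+1/..#.#/###.#*, V03:-1/...##/##.##
[..#.#/###.#] H move#2: H00:-1/###.#/###.#*
[###.#/###.#] V move#3: V03:+1/#####/#####*
[#####/#####] end (terminal -1, H#4); searched ....#/##..# to 12

PV length from [....#/##..#]: 3 plies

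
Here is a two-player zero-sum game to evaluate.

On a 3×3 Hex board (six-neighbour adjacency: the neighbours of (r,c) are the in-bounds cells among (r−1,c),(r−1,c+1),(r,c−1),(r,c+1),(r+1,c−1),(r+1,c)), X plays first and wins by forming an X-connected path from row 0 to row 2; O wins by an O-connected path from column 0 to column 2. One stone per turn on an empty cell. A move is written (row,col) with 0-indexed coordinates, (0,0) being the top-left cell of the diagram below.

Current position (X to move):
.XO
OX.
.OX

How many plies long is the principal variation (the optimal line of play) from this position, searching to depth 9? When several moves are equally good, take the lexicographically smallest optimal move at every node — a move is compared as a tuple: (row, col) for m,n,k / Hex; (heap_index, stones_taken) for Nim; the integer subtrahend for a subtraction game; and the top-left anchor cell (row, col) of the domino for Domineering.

PV length from [.XO/OX./.OX]: 3 plies

ply 1, X at .XO/OX./.OX | (0,0)=+1→XXO/OX./.OX*; (1,2)=+1→.XO/OXX/.OX; (2,0)=+1→.XO/OX./XOX
ply 2, O at XXO/OX./.OX | (1,2)=-1→XXO/OXO/.OX*; (2,0)=-1→XXO/OX./OOX
ply 3, X at XXO/OXO/.OX | (2,0)=+1→XXO/OXO/XOX*
ply 4: XXO/OXO/XOX is terminal -1 (O); from .XO/OX./.OX depth 9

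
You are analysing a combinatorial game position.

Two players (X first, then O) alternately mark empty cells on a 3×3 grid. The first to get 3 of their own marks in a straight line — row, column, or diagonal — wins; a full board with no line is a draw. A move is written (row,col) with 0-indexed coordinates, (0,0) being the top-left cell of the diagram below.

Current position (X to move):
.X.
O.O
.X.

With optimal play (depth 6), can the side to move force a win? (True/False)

[.X./O.O/.X.] X move#1: (0,0):-1/XX./O.O/.X., (0,2):-1/.XX/O.O/.X., (1,1):+1/.X./OXO/.X.*, (2,0):-1/.X./O.O/XX., (2,2):-1/.X./O.O/.XX
[.X./OXO/.X.] end (terminal -1, O#2); searched .X./O.O/.X. to 6

X winning at [.X./O.O/.X.]: True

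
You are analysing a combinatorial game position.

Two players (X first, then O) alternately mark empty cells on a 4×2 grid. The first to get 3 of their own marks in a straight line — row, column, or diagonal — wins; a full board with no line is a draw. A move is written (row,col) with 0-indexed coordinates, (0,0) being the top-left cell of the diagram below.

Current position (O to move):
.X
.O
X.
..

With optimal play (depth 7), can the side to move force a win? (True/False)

p1 O@[.X/.O/X./..]: (0,0)[OX/.O/X./..]+0* (1,0)[.X/OO/X./..]+0 (2,1)[.X/.O/XO/..]+0 (3,0)[.X/.O/X./O.]+0 (3,1)[.X/.O/X./.O]+0
p2 X@[OX/.O/X./..]: (1,0)[OX/XO/X./..]+0* (2,1)[OX/.O/XX/..]+0 (3,0)[OX/.O/X./X.]+0 (3,1)[OX/.O/X./.X]+0
p3 O@[OX/XO/X./..]: (2,1)[OX/XO/XO/..]-1 (3,0)[OX/XO/X./O.]+0* (3,1)[OX/XO/X./.O]-1
p4 X@[OX/XO/X./O.]: (2,1)[OX/XO/XX/O.]+0* (3,1)[OX/XO/X./OX]+0
p5 O@[OX/XO/XX/O.]: (3,1)[OX/XO/XX/OO]+0*
p6 X@[OX/XO/XX/OO] terminal +0; root [.X/.O/X./..] d7

O winning at [.X/.O/X./..]: False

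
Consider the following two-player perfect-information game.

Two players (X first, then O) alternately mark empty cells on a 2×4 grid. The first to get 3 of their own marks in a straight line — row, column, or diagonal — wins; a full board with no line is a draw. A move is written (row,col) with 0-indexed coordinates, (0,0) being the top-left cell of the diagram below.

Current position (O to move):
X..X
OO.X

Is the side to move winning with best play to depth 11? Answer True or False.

p1 O@[X..X/OO.X]: (0,1)[XO.X/OO.X]+0 (0,2)[X.OX/OO.X]+0 (1,2)[X..X/OOOX]+1*
p2 X@[X..X/OOOX] terminal -1; root [X..X/OO.X] d11

O winning at [X..X/OO.X]: True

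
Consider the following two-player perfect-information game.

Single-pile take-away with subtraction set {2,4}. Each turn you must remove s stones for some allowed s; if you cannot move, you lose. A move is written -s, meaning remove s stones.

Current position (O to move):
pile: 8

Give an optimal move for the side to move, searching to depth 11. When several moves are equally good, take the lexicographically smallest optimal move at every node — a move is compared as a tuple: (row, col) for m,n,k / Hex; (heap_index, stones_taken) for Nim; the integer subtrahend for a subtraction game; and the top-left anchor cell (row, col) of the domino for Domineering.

O's best at [8]: -2

ply 1, O at 8 | -2=+1→6*; -4=-1→4
ply 2, X at 6 | -2=-1→4*; -4=-1→2
ply 3, O at 4 | -2=-1→2; -4=+1→0*
ply 4: 0 is terminal -1 (X); from 8 depth 11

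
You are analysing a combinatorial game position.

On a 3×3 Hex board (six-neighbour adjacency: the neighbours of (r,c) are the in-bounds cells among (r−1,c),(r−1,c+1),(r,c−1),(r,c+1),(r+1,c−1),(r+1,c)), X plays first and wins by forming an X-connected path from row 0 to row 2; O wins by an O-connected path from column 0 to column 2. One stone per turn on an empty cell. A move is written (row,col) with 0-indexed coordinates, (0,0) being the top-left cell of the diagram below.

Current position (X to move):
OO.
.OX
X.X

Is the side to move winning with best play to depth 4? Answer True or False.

X winning at [OO./.OX/X.X]: True

ply 1, X at OO./.OX/X.X | (0,2)=+1→OOX/.OX/X.X*; (1,0)=-1→OO./XOX/X.X; (2,1)=-1→OO./.OX/XXX
ply 2: OOX/.OX/X.X is terminal -1 (O); from OO./.OX/X.X depth 4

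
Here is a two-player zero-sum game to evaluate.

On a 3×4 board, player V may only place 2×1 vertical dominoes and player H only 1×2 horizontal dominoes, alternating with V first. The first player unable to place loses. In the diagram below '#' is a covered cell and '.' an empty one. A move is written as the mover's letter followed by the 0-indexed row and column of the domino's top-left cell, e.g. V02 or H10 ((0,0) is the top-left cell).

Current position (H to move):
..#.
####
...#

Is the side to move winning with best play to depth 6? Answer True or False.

H winning at [..#./####/...#]: True

p1 H@[..#./####/...#]: H00[###./####/...#]+1* H20[..#./####/##.#]+1 H21[..#./####/.###]+1
p2 V@[###./####/...#] terminal -1; root [..#./####/...#] d6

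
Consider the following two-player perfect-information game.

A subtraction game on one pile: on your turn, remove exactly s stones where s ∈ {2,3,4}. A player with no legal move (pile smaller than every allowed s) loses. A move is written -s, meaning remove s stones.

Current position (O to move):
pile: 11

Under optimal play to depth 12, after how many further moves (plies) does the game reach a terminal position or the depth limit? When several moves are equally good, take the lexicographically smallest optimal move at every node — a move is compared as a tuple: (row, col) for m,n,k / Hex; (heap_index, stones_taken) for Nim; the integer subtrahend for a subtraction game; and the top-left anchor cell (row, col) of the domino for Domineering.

p1 O@[11]: -2[9]-1 -3[8]-1 -4[7]+1*
p2 X@[7]: -2[5]-1* -3[4]-1 -4[3]-1
p3 O@[5]: -2[3]-1 -3[2]-1 -4[1]+1*
p4 X@[1] terminal -1; root [11] d12

PV length from [11]: 3 plies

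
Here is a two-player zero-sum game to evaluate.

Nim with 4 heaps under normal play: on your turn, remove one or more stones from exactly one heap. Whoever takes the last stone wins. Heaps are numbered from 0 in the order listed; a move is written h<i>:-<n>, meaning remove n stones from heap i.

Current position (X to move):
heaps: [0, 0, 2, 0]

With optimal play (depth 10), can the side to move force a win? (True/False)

X winning at [(0,0,2,0)]: True

[(0,0,2,0)] X move#1: h2:-1:-1/(0,0,1,0), h2:-2:+1/(0,0,0,0)*
[(0,0,0,0)] end (terminal -1, O#2); searched (0,0,2,0) to 10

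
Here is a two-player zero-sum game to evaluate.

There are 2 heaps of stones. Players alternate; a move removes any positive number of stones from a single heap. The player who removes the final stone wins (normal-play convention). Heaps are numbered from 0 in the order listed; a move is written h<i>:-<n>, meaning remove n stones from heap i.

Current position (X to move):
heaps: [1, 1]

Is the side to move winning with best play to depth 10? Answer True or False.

ply 1, X at (1,1) | h0:-1=-1→(0,1)*; h1:-1=-1→(1,0)
ply 2, O at (0,1) | h1:-1=+1→(0,0)*
ply 3: (0,0) is terminal -1 (X); from (1,1) depth 10

X winning at [(1,1)]: False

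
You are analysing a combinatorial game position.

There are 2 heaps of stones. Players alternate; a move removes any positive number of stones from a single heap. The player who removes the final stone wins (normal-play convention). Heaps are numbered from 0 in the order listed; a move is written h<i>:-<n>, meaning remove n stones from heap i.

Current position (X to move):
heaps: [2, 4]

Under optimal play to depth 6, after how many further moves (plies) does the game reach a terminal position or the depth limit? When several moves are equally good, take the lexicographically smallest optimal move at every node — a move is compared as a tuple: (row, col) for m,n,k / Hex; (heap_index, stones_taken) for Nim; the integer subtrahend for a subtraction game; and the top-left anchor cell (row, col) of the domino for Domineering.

PV length from [(2,4)]: 5 plies

ply 1, X at (2,4) | h0:-1=-1→(1,4); h0:-2=-1→(0,4); h1:-1=-1→(2,3); h1:-2=+1→(2,2)*; h1:-3=-1→(2,1); h1:-4=-1→(2,0)
ply 2, O at (2,2) | h0:-1=-1→(1,2)*; h0:-2=-1→(0,2); h1:-1=-1→(2,1); h1:-2=-1→(2,0)
ply 3, X at (1,2) | h0:-1=-1→(0,2); h1:-1=+1→(1,1)*; h1:-2=-1→(1,0)
ply 4, O at (1,1) | h0:-1=-1→(0,1)*; h1:-1=-1→(1,0)
ply 5, X at (0,1) | h1:-1=+1→(0,0)*
ply 6: (0,0) is terminal -1 (O); from (2,4) depth 6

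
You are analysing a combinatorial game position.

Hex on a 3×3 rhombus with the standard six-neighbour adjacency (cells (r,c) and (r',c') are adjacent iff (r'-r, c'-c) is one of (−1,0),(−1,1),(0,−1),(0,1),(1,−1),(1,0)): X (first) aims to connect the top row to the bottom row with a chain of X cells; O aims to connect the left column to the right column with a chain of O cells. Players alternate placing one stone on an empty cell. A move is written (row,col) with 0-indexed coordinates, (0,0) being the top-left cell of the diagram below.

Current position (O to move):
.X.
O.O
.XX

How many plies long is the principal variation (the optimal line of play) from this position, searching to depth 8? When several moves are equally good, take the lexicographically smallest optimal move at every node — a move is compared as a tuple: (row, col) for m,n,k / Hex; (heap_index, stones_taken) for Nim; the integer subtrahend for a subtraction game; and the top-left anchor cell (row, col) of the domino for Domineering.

PV length from [.X./O.O/.XX]: 1 ply

ply 1, O at .X./O.O/.XX | (0,0)=-1→OX./O.O/.XX; (0,2)=-1→.XO/O.O/.XX; (1,1)=+1→.X./OOO/.XX*; (2,0)=-1→.X./O.O/OXX
ply 2: .X./OOO/.XX is terminal -1 (X); from .X./O.O/.XX depth 8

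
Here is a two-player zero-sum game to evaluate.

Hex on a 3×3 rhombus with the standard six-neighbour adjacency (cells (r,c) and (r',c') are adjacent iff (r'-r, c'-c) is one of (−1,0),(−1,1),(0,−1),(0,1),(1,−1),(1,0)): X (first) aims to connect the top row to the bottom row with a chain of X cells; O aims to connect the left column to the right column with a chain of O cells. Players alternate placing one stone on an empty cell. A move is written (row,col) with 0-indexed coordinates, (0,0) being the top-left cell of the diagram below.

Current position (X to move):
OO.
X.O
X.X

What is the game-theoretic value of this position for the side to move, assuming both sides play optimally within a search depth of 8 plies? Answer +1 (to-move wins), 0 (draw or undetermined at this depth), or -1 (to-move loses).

[OO./X.O/X.X] X move#1: (0,2):-1/OOX/X.O/X.X*, (1,1):-1/OO./XXO/X.X, (2,1):-1/OO./X.O/XXX
[OOX/X.O/X.X] O move#2: (1,1):+1/OOX/XOO/X.X*, (2,1):-1/OOX/X.O/XOX
[OOX/XOO/X.X] end (terminal -1, X#3); searched OO./X.O/X.X to 8

value(OO./X.O/X.X, X) = -1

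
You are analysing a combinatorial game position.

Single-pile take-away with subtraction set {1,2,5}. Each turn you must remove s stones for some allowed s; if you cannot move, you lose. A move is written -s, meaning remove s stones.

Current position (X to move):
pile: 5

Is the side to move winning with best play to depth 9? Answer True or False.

X winning at [5]: True

[5] X move#1: -1:-1/4, -2:+1/3*, -5:+1/0
[3] O move#2: -1:-1/2*, -2:-1/1
[2] X move#3: -1:-1/1, -2:+1/0*
[0] end (terminal -1, O#4); searched 5 to 9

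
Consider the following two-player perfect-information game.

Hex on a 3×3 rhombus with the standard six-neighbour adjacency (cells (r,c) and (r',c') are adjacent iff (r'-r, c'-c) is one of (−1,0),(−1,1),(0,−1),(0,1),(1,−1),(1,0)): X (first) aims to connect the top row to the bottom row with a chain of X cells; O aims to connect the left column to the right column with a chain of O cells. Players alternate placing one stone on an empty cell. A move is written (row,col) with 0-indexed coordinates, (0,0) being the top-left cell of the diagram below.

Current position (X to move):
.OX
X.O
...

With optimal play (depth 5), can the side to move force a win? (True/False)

X winning at [.OX/X.O/...]: True

ply 1, X at .OX/X.O/... | (0,0)=-1→XOX/X.O/...; (1,1)=+1→.OX/XXO/...*; (2,0)=+1→.OX/X.O/X..; (2,1)=-1→.OX/X.O/.X.; (2,2)=-1→.OX/X.O/..X
ply 2, O at .OX/XXO/... | (0,0)=-1→OOX/XXO/...*; (2,0)=-1→.OX/XXO/O..; (2,1)=-1→.OX/XXO/.O.; (2,2)=-1→.OX/XXO/..O
ply 3, X at OOX/XXO/... | (2,0)=+1→OOX/XXO/X..*; (2,1)=+1→OOX/XXO/.X.; (2,2)=+1→OOX/XXO/..X
ply 4: OOX/XXO/X.. is terminal -1 (O); from .OX/X.O/... depth 5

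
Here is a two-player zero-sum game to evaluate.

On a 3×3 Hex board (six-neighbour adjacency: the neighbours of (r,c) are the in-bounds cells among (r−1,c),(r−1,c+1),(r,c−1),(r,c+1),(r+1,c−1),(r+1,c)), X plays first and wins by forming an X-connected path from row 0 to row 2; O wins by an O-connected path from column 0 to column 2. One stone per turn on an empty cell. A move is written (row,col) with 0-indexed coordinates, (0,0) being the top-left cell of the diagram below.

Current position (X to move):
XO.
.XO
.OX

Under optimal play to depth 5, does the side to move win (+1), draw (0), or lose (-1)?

value(XO./.XO/.OX, X) = +1

p1 X@[XO./.XO/.OX]: (0,2)[XOX/.XO/.OX]-1 (1,0)[XO./XXO/.OX]-1 (2,0)[XO./.XO/XOX]+1*
p2 O@[XO./.XO/XOX]: (0,2)[XOO/.XO/XOX]-1* (1,0)[XO./OXO/XOX]-1
p3 X@[XOO/.XO/XOX]: (1,0)[XOO/XXO/XOX]+1*
p4 O@[XOO/XXO/XOX] terminal -1; root [XO./.XO/.OX] d5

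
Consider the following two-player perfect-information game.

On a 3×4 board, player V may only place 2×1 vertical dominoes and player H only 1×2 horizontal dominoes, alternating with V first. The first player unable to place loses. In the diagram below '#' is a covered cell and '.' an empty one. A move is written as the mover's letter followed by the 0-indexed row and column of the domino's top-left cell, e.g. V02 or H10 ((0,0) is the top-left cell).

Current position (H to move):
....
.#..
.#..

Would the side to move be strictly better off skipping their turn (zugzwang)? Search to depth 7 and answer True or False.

p1 H@[..../.#../.#..]: H00[##../.#../.#..]-1 H01[.##./.#../.#..]-1 H02[..##/.#../.#..]-1 H12[..../.###/.#..]+1* H22[..../.#../.###]-1
p2 V@[..../.###/.#..]: V00[#.../####/.#..]-1* V10[..../####/##..]-1
p3 H@[#.../####/.#..]: H01[###./####/.#..]+1* H02[#.##/####/.#..]+1 H22[#.../####/.###]+1
p4 V@[###./####/.#..] terminal -1; root [..../.#../.#..] d7
suppose H passes — search the same position with V to move:
pass> p1 V@[..../.#../.#..]: V00[#.../##../.#..]-1 V02[..#./.##./.#..]+1* V03[...#/.#.#/.#..]+1 V10[..../##../##..]-1 V12[..../.##./.##.]+1 V13[..../.#.#/.#.#]+1
pass> p2 H@[..#./.##./.#..]: H00[###./.##./.#..]-1* H22[..#./.##./.###]-1
pass> p3 V@[###./.##./.#..]: V03[####/.###/.#..]+1* V10[###./###./##..]+1 V13[###./.###/.#.#]+1
pass> p4 H@[####/.###/.#..]: H22[####/.###/.###]-1*
pass> p5 V@[####/.###/.###]: V10[####/####/####]+1*
pass> p6 H@[####/####/####] terminal -1; root [..../.#../.#..] d7
for H: play +1, pass -1

zugzwang(..../.#../.#.., H) = False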